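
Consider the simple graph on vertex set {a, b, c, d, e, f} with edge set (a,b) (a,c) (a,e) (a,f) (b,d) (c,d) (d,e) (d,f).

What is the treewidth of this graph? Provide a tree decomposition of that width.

The largest bag has 3 vertices, giving width 2; this decomposition certifies tw(G) ≤ 2. Since a–c–d–b–a is a cycle in G, G is not acyclic. Forests are exactly the graphs of treewidth ≤ 1, so tw(G) ≥ 2. The upper and lower bounds meet at 2, so that is the treewidth.

Treewidth 2.
Bags: B1 = {a, c, d}  B2 = {a, b, d}  B3 = {a, d, f}  B4 = {a, d, e}
Tree: B1–B2, B2–B3, B3–B4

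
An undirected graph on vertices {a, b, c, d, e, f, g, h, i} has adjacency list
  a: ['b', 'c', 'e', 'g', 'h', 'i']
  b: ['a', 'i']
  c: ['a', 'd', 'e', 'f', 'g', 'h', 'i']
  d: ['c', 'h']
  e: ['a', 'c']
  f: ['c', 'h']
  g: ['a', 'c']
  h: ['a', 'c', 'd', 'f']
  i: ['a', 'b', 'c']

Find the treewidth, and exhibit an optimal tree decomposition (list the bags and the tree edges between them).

Treewidth 2.
One optimal decomposition is:
Bags: B1 = {a, c, i}  B2 = {a, c, h}  B3 = {a, b, i}  B4 = {c, f, h}  B5 = {a, c, e}  B6 = {c, d, h}  B7 = {a, c, g}
Tree: B1–B2, B1–B3, B2–B4, B2–B5, B4–B6, B5–B7

The largest bag has 3 vertices, giving width 2; this decomposition certifies tw(G) ≤ 2. Conversely, {c, d, h} is a clique of size 3, and the vertices of any clique must share a bag in every tree decomposition; so some bag has ≥ 3 vertices and tw(G) ≥ 2. Hence tw(G) = 2 exactly.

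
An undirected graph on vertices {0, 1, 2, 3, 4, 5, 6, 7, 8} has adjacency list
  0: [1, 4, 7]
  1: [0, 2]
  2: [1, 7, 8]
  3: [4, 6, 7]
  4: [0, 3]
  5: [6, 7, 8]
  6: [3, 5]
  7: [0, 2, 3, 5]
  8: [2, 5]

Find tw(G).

3

A width-3 tree decomposition is:
Bags: B1 = {0, 3, 4, 6}  B2 = {0, 3, 6, 7}  B3 = {0, 5, 6, 7}  B4 = {0, 1, 5, 7}  B5 = {1, 2, 5, 7}  B6 = {1, 2, 5, 8}
Tree: B1–B2, B2–B3, B3–B4, B4–B5, B5–B6
Each bag holds 4 vertices, so the decomposition has width 3, which upper-bounds the treewidth. For the lower bound: the 4 vertex sets {3,4,6}, {0}, {7}, {1,2,5,8} are disjoint, each induces a connected subgraph, and every pair is joined by at least one edge of G. Contracting each set to a single vertex therefore yields K_{4} as a minor, and since treewidth is minor-monotone, tw(G) ≥ tw(K_{4}) = 3. Therefore the treewidth is 3.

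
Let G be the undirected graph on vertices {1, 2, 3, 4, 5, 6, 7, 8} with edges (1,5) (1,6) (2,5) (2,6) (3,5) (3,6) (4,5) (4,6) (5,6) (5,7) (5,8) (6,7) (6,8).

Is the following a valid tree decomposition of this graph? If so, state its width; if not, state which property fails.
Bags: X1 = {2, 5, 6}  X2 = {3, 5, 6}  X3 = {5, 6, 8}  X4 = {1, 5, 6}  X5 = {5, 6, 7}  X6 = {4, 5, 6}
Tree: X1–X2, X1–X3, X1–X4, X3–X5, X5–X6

Vertex coverage: the bags together contain {1, 2, 3, 4, 5, 6, 7, 8}, the full vertex set. Edge coverage: each edge of G has both endpoints in at least one bag. Running intersection: for every vertex, the bags containing it form a connected subtree. All three properties hold, so this is a valid tree decomposition of width max|bag| − 1 = 2, and hence tw(G) ≤ 2.

Yes; width 2.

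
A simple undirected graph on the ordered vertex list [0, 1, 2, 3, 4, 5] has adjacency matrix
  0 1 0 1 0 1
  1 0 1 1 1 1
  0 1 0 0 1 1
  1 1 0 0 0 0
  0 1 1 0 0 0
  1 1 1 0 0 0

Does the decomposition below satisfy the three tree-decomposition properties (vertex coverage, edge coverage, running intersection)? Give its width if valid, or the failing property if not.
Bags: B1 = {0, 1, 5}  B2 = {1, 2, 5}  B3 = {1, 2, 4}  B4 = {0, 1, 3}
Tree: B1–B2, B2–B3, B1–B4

Vertex coverage: the bags together contain {0, 1, 2, 3, 4, 5}, the full vertex set. Edge coverage: each edge of G has both endpoints in at least one bag. Running intersection: for every vertex, the bags containing it form a connected subtree. All three properties hold, so this is a valid tree decomposition of width max|bag| − 1 = 2, and hence tw(G) ≤ 2.

Yes; width 2.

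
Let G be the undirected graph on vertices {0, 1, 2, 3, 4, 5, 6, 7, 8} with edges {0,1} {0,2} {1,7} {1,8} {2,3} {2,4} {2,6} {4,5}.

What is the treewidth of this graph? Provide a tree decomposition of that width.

Treewidth 1.
Bags: B1 = {2, 6}  B2 = {0, 2}  B3 = {0, 1}  B4 = {2, 4}  B5 = {1, 7}  B6 = {1, 8}  B7 = {4, 5}  B8 = {2, 3}
Tree: B1–B2, B2–B3, B2–B4, B3–B5, B3–B6, B4–B7, B1–B8

Each bag holds 2 vertices, so the decomposition has width 1, which upper-bounds the treewidth. G has an edge, so its treewidth is at least 1. Therefore the treewidth is 1.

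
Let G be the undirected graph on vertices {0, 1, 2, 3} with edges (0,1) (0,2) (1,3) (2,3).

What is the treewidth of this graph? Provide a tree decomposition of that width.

Treewidth 2.
One optimal decomposition is:
Bags: B1 = {0, 2, 3}  B2 = {0, 1, 3}
Tree: B1–B2

Each bag holds 3 vertices, so the decomposition has width 2, which upper-bounds the treewidth. For the lower bound, G contains the cycle 3–2–0–1–3, so G is not a forest; only forests have treewidth ≤ 1, hence tw(G) ≥ 2. Therefore the treewidth is 2.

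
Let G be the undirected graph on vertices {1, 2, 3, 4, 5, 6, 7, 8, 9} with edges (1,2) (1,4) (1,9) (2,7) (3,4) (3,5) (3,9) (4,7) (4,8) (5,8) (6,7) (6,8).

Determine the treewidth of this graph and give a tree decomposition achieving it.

The largest bag has 4 vertices, giving width 3; this decomposition certifies tw(G) ≤ 3. For the lower bound: the 4 vertex sets {2,6,7}, {1}, {4}, {3,5,8,9} are disjoint, each induces a connected subgraph, and every pair is joined by at least one edge of G. Contracting each set to a single vertex therefore yields K_{4} as a minor, and since treewidth is minor-monotone, tw(G) ≥ tw(K_{4}) = 3. The upper and lower bounds meet at 3, so that is the treewidth.

Treewidth 3.
One such decomposition:
Bags: B1 = {1, 2, 6, 7}  B2 = {1, 4, 6, 7}  B3 = {1, 4, 6, 8}  B4 = {1, 4, 8, 9}  B5 = {3, 4, 8, 9}  B6 = {3, 5, 8, 9}
Tree: B1–B2, B2–B3, B3–B4, B4–B5, B5–B6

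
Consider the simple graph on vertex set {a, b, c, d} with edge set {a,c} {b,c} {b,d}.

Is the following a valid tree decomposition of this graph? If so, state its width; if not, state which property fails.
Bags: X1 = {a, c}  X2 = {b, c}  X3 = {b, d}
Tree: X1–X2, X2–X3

Vertex coverage: the bags together contain {a, b, c, d}, the full vertex set. Edge coverage: each edge of G has both endpoints in at least one bag. Running intersection: for every vertex, the bags containing it form a connected subtree. All three properties hold, so this is a valid tree decomposition of width max|bag| − 1 = 1, and hence tw(G) ≤ 1.

Yes; width 1.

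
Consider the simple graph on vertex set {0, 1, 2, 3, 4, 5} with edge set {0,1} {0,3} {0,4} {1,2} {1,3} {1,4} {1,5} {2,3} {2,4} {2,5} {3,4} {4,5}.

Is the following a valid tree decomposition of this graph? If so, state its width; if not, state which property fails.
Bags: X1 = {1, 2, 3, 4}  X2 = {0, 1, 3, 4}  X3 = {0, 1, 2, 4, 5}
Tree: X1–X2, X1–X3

A tree decomposition must satisfy three properties: every vertex lies in some bag; for every edge, both endpoints lie together in some bag; and for every vertex, the bags containing it form a connected subtree. Here bags containing vertex 0 are not connected in the tree, so the decomposition is invalid.

No — bags containing vertex 0 are not connected in the tree.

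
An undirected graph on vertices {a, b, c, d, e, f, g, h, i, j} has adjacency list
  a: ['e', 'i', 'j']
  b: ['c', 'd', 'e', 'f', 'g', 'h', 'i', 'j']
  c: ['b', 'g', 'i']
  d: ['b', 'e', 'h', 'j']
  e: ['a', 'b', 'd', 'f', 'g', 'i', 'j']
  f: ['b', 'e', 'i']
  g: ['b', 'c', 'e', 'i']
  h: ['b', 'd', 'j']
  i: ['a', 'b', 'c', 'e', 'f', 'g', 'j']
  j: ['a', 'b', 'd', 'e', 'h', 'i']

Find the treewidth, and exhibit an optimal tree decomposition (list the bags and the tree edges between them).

Treewidth 3.
One such decomposition:
Bags: B1 = {b, e, i, j}  B2 = {b, e, f, i}  B3 = {b, e, g, i}  B4 = {b, d, e, j}  B5 = {a, e, i, j}  B6 = {b, d, h, j}  B7 = {b, c, g, i}
Tree: B1–B2, B2–B3, B1–B4, B1–B5, B4–B6, B3–B7

Each bag holds 4 vertices, so the decomposition has width 3, which upper-bounds the treewidth. For the lower bound, the 4 vertices {a, e, i, j} are pairwise adjacent, and any tree decomposition puts a clique entirely inside one bag — forcing width ≥ 3. Therefore the treewidth is 3.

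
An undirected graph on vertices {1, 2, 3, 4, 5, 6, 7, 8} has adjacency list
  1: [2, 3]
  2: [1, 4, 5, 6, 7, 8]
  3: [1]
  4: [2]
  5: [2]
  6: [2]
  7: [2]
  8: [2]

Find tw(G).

1

A width-1 tree decomposition is:
Bags: B1 = {2, 5}  B2 = {1, 2}  B3 = {2, 7}  B4 = {2, 4}  B5 = {2, 8}  B6 = {2, 6}  B7 = {1, 3}
Tree: B1–B2, B2–B3, B1–B4, B1–B5, B2–B6, B2–B7
The largest bag has 2 vertices, giving width 1; this decomposition certifies tw(G) ≤ 1. G has an edge, so its treewidth is at least 1. Hence tw(G) = 1 exactly.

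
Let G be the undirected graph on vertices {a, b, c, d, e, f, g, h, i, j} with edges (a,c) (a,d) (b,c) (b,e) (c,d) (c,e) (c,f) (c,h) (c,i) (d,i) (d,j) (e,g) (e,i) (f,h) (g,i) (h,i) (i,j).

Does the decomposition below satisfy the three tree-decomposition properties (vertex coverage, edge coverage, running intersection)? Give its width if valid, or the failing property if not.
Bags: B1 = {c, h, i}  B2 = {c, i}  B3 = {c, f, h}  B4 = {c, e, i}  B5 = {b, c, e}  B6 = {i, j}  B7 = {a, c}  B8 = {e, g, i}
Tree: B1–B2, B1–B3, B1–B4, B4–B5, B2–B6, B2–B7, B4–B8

No — vertex d appears in no bag.

A tree decomposition must satisfy three properties: every vertex lies in some bag; for every edge, both endpoints lie together in some bag; and for every vertex, the bags containing it form a connected subtree. Here vertex d appears in no bag, so the decomposition is invalid.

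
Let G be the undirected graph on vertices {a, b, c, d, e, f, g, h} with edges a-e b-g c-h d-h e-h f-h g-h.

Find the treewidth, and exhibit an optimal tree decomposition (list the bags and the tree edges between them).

The largest bag has 2 vertices, giving width 1; this decomposition certifies tw(G) ≤ 1. Any graph with an edge has treewidth ≥ 1, and G has the edge g–h. Therefore the treewidth is 1.

Treewidth 1.
One such decomposition:
Bags: B1 = {g, h}  B2 = {b, g}  B3 = {e, h}  B4 = {c, h}  B5 = {d, h}  B6 = {a, e}  B7 = {f, h}
Tree: B1–B2, B1–B3, B1–B4, B4–B5, B3–B6, B5–B7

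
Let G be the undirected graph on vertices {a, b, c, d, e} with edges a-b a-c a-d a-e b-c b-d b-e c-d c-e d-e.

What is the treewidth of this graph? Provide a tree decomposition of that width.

A single bag containing all 5 vertices is trivially a valid decomposition of width 4. Conversely, {a, b, c, d, e} is a clique of size 5, and the vertices of any clique must share a bag in every tree decomposition; so some bag has ≥ 5 vertices and tw(G) ≥ 4. Therefore the treewidth is 4.

Treewidth 4.
One such decomposition:
Bags: B1 = {a, b, c, d, e}
Tree: (single bag)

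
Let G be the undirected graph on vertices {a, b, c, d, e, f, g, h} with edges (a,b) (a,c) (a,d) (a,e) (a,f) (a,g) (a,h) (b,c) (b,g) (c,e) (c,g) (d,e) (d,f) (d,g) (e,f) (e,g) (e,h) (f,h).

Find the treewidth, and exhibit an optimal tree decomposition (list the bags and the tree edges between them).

Treewidth 3.
One optimal decomposition is:
Bags: B1 = {a, b, c, g}  B2 = {a, c, e, g}  B3 = {a, d, e, g}  B4 = {a, d, e, f}  B5 = {a, e, f, h}
Tree: B1–B2, B2–B3, B3–B4, B4–B5

Every bag has size at most 4, so the width is 4 − 1 = 3 and tw(G) ≤ 3. On the other hand G contains the 4-clique {a, d, e, g}. A clique must lie in a single bag of any decomposition, so no decomposition can have width below 3. Therefore the treewidth is 3.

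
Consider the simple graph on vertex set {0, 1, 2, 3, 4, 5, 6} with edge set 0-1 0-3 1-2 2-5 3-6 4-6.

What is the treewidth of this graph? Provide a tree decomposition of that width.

Treewidth 1.
One optimal decomposition is:
Bags: B1 = {4, 6}  B2 = {3, 6}  B3 = {0, 3}  B4 = {0, 1}  B5 = {1, 2}  B6 = {2, 5}
Tree: B1–B2, B2–B3, B3–B4, B4–B5, B5–B6

The largest bag has 2 vertices, giving width 1; this decomposition certifies tw(G) ≤ 1. Since G has at least one edge (e.g. 4–6), it is not an edgeless graph, so tw(G) ≥ 1. Hence tw(G) = 1 exactly.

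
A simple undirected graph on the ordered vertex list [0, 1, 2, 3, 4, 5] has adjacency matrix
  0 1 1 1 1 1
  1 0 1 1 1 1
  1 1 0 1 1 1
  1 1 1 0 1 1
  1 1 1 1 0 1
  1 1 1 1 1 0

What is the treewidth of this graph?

A width-5 tree decomposition is:
Bags: B1 = {0, 1, 2, 3, 4, 5}
Tree: (single bag)
A single bag containing all 6 vertices is trivially a valid decomposition of width 5. Conversely, {0, 1, 2, 3, 4, 5} is a clique of size 6, and the vertices of any clique must share a bag in every tree decomposition; so some bag has ≥ 6 vertices and tw(G) ≥ 5. Hence tw(G) = 5 exactly.

5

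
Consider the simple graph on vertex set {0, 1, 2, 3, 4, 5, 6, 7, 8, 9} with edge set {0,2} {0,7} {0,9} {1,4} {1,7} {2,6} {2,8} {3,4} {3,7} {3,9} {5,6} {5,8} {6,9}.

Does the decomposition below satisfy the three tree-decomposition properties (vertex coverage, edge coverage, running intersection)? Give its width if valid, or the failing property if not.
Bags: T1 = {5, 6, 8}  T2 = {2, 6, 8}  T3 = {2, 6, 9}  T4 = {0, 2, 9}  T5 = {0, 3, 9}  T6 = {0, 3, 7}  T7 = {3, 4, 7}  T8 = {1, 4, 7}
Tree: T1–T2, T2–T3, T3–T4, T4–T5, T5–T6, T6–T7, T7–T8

Checking the three conditions: (i) the bags cover all of {0, 1, 2, 3, 4, 5, 6, 7, 8, 9}; (ii) for each edge, some bag contains both endpoints; (iii) the bags containing any fixed vertex form a subtree. All hold, so the decomposition is valid with width 3 − 1 = 2.

Yes; width 2.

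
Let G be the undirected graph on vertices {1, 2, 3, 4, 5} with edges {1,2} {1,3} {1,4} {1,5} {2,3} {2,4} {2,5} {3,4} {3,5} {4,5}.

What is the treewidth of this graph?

4

A width-4 tree decomposition is:
Bags: B1 = {1, 2, 3, 4, 5}
Tree: (single bag)
With just one bag of size 5, the width is 5 − 1 = 4, so tw(G) ≤ 4. Conversely, {1, 2, 3, 4, 5} is a clique of size 5, and the vertices of any clique must share a bag in every tree decomposition; so some bag has ≥ 5 vertices and tw(G) ≥ 4. Therefore the treewidth is 4.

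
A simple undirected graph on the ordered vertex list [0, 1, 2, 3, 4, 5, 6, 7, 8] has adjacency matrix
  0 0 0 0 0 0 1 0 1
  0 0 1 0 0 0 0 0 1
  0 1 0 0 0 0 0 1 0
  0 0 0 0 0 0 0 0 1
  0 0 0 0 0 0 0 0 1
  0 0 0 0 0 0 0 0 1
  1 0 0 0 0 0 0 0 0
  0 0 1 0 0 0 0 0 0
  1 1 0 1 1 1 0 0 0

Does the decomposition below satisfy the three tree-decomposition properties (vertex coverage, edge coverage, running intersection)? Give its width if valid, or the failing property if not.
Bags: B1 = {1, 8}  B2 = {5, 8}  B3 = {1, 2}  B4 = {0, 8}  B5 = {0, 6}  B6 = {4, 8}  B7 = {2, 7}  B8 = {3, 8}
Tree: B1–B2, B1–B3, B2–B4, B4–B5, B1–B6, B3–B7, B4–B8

Checking the three conditions: (i) the bags cover all of {0, 1, 2, 3, 4, 5, 6, 7, 8}; (ii) for each edge, some bag contains both endpoints; (iii) the bags containing any fixed vertex form a subtree. All hold, so the decomposition is valid with width 2 − 1 = 1.

Yes; width 1.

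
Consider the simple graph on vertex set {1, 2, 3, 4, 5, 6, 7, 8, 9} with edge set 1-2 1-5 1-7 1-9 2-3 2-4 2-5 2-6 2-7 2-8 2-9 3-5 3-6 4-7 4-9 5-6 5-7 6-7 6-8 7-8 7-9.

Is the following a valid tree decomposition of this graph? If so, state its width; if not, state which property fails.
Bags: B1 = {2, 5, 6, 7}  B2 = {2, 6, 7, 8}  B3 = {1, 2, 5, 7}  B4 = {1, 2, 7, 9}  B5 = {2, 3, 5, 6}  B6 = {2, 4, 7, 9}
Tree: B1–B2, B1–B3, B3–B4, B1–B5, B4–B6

Yes; width 3.

Every vertex of G appears in some bag (union = {1, 2, 3, 4, 5, 6, 7, 8, 9}); every edge is covered by a bag; and for each vertex v the set of bags containing v is connected in the bag tree. The decomposition is therefore valid. The largest bag has 4 vertices, so the width is 3.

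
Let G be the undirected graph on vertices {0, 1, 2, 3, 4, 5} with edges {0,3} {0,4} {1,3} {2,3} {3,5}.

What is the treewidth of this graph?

1

A width-1 tree decomposition is:
Bags: B1 = {0, 3}  B2 = {3, 5}  B3 = {1, 3}  B4 = {2, 3}  B5 = {0, 4}
Tree: B1–B2, B2–B3, B2–B4, B1–B5
Each bag holds 2 vertices, so the decomposition has width 1, which upper-bounds the treewidth. Since G has at least one edge (e.g. 0–3), it is not an edgeless graph, so tw(G) ≥ 1. The upper and lower bounds meet at 1, so that is the treewidth.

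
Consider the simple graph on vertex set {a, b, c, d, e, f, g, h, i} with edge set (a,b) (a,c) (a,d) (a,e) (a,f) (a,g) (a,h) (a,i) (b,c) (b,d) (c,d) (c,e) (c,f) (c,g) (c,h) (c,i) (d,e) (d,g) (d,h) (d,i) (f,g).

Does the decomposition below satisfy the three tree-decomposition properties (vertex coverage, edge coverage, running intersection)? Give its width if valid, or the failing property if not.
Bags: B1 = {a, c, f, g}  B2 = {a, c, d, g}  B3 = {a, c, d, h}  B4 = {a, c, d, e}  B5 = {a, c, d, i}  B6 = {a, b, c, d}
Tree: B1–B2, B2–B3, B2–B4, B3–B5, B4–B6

Vertex coverage: the bags together contain {a, b, c, d, e, f, g, h, i}, the full vertex set. Edge coverage: each edge of G has both endpoints in at least one bag. Running intersection: for every vertex, the bags containing it form a connected subtree. All three properties hold, so this is a valid tree decomposition of width max|bag| − 1 = 3, and hence tw(G) ≤ 3.

Yes; width 3.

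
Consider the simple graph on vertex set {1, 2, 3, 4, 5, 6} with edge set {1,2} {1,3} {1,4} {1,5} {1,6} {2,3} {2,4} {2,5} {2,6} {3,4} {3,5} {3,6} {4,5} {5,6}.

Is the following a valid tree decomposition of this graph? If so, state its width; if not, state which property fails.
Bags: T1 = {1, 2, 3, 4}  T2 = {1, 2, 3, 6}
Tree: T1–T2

A tree decomposition must satisfy three properties: every vertex lies in some bag; for every edge, both endpoints lie together in some bag; and for every vertex, the bags containing it form a connected subtree. Here vertex 5 appears in no bag, so the decomposition is invalid.

No — vertex 5 appears in no bag.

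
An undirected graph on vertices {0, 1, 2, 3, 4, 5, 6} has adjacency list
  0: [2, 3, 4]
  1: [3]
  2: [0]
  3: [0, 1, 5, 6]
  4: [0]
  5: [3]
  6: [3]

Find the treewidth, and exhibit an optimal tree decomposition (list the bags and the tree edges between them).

Each bag holds 2 vertices, so the decomposition has width 1, which upper-bounds the treewidth. G has an edge, so its treewidth is at least 1. Hence tw(G) = 1 exactly.

Treewidth 1.
One such decomposition:
Bags: B1 = {3, 5}  B2 = {0, 3}  B3 = {0, 2}  B4 = {1, 3}  B5 = {0, 4}  B6 = {3, 6}
Tree: B1–B2, B2–B3, B2–B4, B3–B5, B4–B6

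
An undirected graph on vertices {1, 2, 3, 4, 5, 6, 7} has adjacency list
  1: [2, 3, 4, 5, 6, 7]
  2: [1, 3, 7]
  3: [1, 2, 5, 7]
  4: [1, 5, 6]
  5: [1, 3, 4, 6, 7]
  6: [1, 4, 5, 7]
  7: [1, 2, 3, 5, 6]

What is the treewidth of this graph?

3

A width-3 tree decomposition is:
Bags: B1 = {1, 3, 5, 7}  B2 = {1, 5, 6, 7}  B3 = {1, 4, 5, 6}  B4 = {1, 2, 3, 7}
Tree: B1–B2, B2–B3, B1–B4
Each bag holds 4 vertices, so the decomposition has width 3, which upper-bounds the treewidth. For the lower bound, the 4 vertices {1, 2, 3, 7} are pairwise adjacent, and any tree decomposition puts a clique entirely inside one bag — forcing width ≥ 3. Therefore the treewidth is 3.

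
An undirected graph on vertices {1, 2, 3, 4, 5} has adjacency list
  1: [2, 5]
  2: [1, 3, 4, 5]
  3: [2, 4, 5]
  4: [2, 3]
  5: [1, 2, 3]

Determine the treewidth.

A width-2 tree decomposition is:
Bags: B1 = {2, 3, 5}  B2 = {2, 3, 4}  B3 = {1, 2, 5}
Tree: B1–B2, B1–B3
Every bag has size at most 3, so the width is 3 − 1 = 2 and tw(G) ≤ 2. For the lower bound, the 3 vertices {1, 2, 5} are pairwise adjacent, and any tree decomposition puts a clique entirely inside one bag — forcing width ≥ 2. Hence tw(G) = 2 exactly.

2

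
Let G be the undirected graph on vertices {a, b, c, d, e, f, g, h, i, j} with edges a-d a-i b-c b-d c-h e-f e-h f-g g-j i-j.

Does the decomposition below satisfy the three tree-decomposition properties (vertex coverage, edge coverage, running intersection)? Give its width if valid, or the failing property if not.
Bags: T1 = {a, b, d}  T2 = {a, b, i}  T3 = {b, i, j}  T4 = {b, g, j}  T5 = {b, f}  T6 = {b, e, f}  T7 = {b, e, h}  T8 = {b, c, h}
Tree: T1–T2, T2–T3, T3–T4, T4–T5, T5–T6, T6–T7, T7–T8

A tree decomposition must satisfy three properties: every vertex lies in some bag; for every edge, both endpoints lie together in some bag; and for every vertex, the bags containing it form a connected subtree. Here edge (g,f) lies in no bag, so the decomposition is invalid.

No — edge (g,f) lies in no bag.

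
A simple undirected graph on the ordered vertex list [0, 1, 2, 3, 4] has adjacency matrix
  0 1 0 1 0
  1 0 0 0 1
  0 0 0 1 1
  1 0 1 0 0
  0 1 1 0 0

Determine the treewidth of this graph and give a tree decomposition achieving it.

Every bag has size at most 3, so the width is 3 − 1 = 2 and tw(G) ≤ 2. Since 3–0–1–4–2–3 is a cycle in G, G is not acyclic. Forests are exactly the graphs of treewidth ≤ 1, so tw(G) ≥ 2. Therefore the treewidth is 2.

Treewidth 2.
One optimal decomposition is:
Bags: B1 = {0, 1, 3}  B2 = {1, 3, 4}  B3 = {2, 3, 4}
Tree: B1–B2, B2–B3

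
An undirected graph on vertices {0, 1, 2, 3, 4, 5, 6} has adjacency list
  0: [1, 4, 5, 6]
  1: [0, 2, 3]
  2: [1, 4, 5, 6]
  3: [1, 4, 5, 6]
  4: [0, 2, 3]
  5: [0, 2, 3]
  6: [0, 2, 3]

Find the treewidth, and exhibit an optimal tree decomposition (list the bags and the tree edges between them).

The largest bag has 4 vertices, giving width 3; this decomposition certifies tw(G) ≤ 3. For the lower bound: the 4 vertex sets {0,5}, {3,6}, {2}, {1} are disjoint, each induces a connected subgraph, and every pair is joined by at least one edge of G. Contracting each set to a single vertex therefore yields K_{4} as a minor, and since treewidth is minor-monotone, tw(G) ≥ tw(K_{4}) = 3. The upper and lower bounds meet at 3, so that is the treewidth.

Treewidth 3.
One such decomposition:
Bags: B1 = {0, 2, 3, 5}  B2 = {0, 2, 3, 6}  B3 = {0, 1, 2, 3}  B4 = {0, 2, 3, 4}
Tree: B1–B2, B2–B3, B3–B4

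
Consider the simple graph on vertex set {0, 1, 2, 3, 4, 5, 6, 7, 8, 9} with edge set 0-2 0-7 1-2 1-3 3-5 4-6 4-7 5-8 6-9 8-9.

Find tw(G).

2

A width-2 tree decomposition is:
Bags: B1 = {1, 2, 3}  B2 = {0, 2, 3}  B3 = {0, 3, 7}  B4 = {3, 4, 7}  B5 = {3, 4, 6}  B6 = {3, 6, 9}  B7 = {3, 8, 9}  B8 = {3, 5, 8}
Tree: B1–B2, B2–B3, B3–B4, B4–B5, B5–B6, B6–B7, B7–B8
The largest bag has 3 vertices, giving width 2; this decomposition certifies tw(G) ≤ 2. Since 3–1–2–0–7–4–6–9–8–5–3 is a cycle in G, G is not acyclic. Forests are exactly the graphs of treewidth ≤ 1, so tw(G) ≥ 2. Therefore the treewidth is 2.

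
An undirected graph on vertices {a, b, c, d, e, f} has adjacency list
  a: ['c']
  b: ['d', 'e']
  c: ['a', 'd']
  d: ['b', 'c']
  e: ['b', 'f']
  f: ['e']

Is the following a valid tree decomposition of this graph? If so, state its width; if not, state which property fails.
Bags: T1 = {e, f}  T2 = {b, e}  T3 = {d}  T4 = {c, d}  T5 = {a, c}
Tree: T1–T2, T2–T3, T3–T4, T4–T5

A tree decomposition must satisfy three properties: every vertex lies in some bag; for every edge, both endpoints lie together in some bag; and for every vertex, the bags containing it form a connected subtree. Here edge (b,d) lies in no bag, so the decomposition is invalid.

No — edge (b,d) lies in no bag.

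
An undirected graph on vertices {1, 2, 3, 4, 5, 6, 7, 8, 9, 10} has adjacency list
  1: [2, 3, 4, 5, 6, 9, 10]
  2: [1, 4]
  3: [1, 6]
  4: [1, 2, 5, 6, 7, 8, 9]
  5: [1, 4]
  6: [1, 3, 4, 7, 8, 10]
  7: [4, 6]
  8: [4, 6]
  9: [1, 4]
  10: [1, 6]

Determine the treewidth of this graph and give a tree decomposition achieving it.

Every bag has size at most 3, so the width is 3 − 1 = 2 and tw(G) ≤ 2. For the lower bound, the 3 vertices {4, 6, 8} are pairwise adjacent, and any tree decomposition puts a clique entirely inside one bag — forcing width ≥ 2. The upper and lower bounds meet at 2, so that is the treewidth.

Treewidth 2.
One such decomposition:
Bags: B1 = {1, 4, 9}  B2 = {1, 4, 6}  B3 = {4, 6, 7}  B4 = {1, 3, 6}  B5 = {4, 6, 8}  B6 = {1, 4, 5}  B7 = {1, 6, 10}  B8 = {1, 2, 4}
Tree: B1–B2, B2–B3, B2–B4, B2–B5, B1–B6, B2–B7, B6–B8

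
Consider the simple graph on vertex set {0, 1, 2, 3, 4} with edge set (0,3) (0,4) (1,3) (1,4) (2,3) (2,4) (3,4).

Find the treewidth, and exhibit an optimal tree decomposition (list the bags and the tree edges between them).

Every bag has size at most 3, so the width is 3 − 1 = 2 and tw(G) ≤ 2. On the other hand G contains the 3-clique {0, 3, 4}. A clique must lie in a single bag of any decomposition, so no decomposition can have width below 2. Therefore the treewidth is 2.

Treewidth 2.
One optimal decomposition is:
Bags: B1 = {1, 3, 4}  B2 = {0, 3, 4}  B3 = {2, 3, 4}
Tree: B1–B2, B2–B3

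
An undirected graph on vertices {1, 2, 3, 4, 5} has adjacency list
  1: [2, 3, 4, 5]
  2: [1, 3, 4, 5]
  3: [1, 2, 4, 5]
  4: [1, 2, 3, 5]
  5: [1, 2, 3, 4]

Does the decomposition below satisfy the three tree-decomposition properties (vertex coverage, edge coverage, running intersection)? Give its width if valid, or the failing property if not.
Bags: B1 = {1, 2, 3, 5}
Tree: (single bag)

No — vertex 4 appears in no bag.

A tree decomposition must satisfy three properties: every vertex lies in some bag; for every edge, both endpoints lie together in some bag; and for every vertex, the bags containing it form a connected subtree. Here vertex 4 appears in no bag, so the decomposition is invalid.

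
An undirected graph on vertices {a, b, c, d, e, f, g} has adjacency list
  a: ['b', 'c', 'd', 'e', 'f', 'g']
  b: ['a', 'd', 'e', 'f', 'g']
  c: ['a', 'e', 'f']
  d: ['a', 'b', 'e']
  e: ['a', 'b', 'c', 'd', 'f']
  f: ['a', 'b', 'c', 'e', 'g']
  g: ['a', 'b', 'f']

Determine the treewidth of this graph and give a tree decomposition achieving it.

Every bag has size at most 4, so the width is 4 − 1 = 3 and tw(G) ≤ 3. Conversely, {a, b, d, e} is a clique of size 4, and the vertices of any clique must share a bag in every tree decomposition; so some bag has ≥ 4 vertices and tw(G) ≥ 3. The upper and lower bounds meet at 3, so that is the treewidth.

Treewidth 3.
One optimal decomposition is:
Bags: B1 = {a, b, d, e}  B2 = {a, b, e, f}  B3 = {a, c, e, f}  B4 = {a, b, f, g}
Tree: B1–B2, B2–B3, B2–B4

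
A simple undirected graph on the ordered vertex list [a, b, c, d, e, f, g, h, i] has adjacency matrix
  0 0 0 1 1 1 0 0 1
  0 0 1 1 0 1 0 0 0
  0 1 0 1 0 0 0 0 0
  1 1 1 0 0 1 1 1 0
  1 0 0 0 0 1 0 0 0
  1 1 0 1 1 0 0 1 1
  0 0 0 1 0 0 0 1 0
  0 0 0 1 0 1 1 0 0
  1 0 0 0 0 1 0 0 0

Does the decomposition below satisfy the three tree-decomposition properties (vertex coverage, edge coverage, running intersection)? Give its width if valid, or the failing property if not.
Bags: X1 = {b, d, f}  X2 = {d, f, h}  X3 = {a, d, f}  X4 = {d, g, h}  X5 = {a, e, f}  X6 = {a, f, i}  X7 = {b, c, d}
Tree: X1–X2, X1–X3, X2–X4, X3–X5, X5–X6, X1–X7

Checking the three conditions: (i) the bags cover all of {a, b, c, d, e, f, g, h, i}; (ii) for each edge, some bag contains both endpoints; (iii) the bags containing any fixed vertex form a subtree. All hold, so the decomposition is valid with width 3 − 1 = 2.

Yes; width 2.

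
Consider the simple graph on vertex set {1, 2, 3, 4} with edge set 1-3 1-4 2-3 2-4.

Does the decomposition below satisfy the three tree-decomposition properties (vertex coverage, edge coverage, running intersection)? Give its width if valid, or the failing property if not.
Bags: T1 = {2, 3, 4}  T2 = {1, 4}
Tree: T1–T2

No — edge (3,1) lies in no bag.

A tree decomposition must satisfy three properties: every vertex lies in some bag; for every edge, both endpoints lie together in some bag; and for every vertex, the bags containing it form a connected subtree. Here edge (3,1) lies in no bag, so the decomposition is invalid.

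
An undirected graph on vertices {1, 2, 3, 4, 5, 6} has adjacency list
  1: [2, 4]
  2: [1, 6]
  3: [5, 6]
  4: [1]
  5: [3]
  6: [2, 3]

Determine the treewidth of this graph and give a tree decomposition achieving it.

Treewidth 1.
One optimal decomposition is:
Bags: B1 = {1, 4}  B2 = {1, 2}  B3 = {2, 6}  B4 = {3, 6}  B5 = {3, 5}
Tree: B1–B2, B2–B3, B3–B4, B4–B5

Each bag holds 2 vertices, so the decomposition has width 1, which upper-bounds the treewidth. G has an edge, so its treewidth is at least 1. The upper and lower bounds meet at 1, so that is the treewidth.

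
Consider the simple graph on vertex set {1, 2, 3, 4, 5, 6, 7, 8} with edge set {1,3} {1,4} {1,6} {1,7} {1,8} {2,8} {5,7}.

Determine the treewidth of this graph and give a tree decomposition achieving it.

Treewidth 1.
One such decomposition:
Bags: B1 = {1, 7}  B2 = {1, 3}  B3 = {1, 8}  B4 = {1, 4}  B5 = {2, 8}  B6 = {5, 7}  B7 = {1, 6}
Tree: B1–B2, B1–B3, B2–B4, B3–B5, B1–B6, B2–B7

Every bag has size at most 2, so the width is 2 − 1 = 1 and tw(G) ≤ 1. Any graph with an edge has treewidth ≥ 1, and G has the edge 1–7. Therefore the treewidth is 1.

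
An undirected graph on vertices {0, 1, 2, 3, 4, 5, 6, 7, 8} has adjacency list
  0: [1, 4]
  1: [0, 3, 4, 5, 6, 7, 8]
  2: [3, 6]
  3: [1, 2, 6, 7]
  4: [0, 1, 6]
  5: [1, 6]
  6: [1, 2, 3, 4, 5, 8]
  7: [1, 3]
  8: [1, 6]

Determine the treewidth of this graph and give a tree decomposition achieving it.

Treewidth 2.
Bags: B1 = {1, 6, 8}  B2 = {1, 3, 6}  B3 = {2, 3, 6}  B4 = {1, 4, 6}  B5 = {0, 1, 4}  B6 = {1, 5, 6}  B7 = {1, 3, 7}
Tree: B1–B2, B2–B3, B1–B4, B4–B5, B4–B6, B2–B7

Each bag holds 3 vertices, so the decomposition has width 2, which upper-bounds the treewidth. Conversely, {0, 1, 4} is a clique of size 3, and the vertices of any clique must share a bag in every tree decomposition; so some bag has ≥ 3 vertices and tw(G) ≥ 2. Therefore the treewidth is 2.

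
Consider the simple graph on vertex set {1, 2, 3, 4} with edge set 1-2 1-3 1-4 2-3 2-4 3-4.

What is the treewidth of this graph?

3

A width-3 tree decomposition is:
Bags: B1 = {1, 2, 3, 4}
Tree: (single bag)
A single bag containing all 4 vertices is trivially a valid decomposition of width 3. For the lower bound, the 4 vertices {1, 2, 3, 4} are pairwise adjacent, and any tree decomposition puts a clique entirely inside one bag — forcing width ≥ 3. Therefore the treewidth is 3.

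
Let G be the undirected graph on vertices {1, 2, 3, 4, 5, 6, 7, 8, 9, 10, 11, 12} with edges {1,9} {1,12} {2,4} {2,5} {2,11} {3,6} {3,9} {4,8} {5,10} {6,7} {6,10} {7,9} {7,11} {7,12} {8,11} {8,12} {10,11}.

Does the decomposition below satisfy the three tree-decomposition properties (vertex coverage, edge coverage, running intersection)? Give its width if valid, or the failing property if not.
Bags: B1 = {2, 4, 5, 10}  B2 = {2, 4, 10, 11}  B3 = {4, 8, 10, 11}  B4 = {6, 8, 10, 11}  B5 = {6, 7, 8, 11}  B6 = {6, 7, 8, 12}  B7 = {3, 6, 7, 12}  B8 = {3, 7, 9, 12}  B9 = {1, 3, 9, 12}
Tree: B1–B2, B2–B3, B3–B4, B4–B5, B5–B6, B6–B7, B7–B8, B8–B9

Yes; width 3.

Vertex coverage: the bags together contain {1, 2, 3, 4, 5, 6, 7, 8, 9, 10, 11, 12}, the full vertex set. Edge coverage: each edge of G has both endpoints in at least one bag. Running intersection: for every vertex, the bags containing it form a connected subtree. All three properties hold, so this is a valid tree decomposition of width max|bag| − 1 = 3, and hence tw(G) ≤ 3.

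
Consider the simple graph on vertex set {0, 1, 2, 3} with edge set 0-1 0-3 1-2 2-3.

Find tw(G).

A width-2 tree decomposition is:
Bags: B1 = {0, 1, 3}  B2 = {1, 2, 3}
Tree: B1–B2
Every bag has size at most 3, so the width is 3 − 1 = 2 and tw(G) ≤ 2. The edges 1–0–3–2–1 form a cycle, so G is not a tree and its treewidth is at least 2. Hence tw(G) = 2 exactly.

2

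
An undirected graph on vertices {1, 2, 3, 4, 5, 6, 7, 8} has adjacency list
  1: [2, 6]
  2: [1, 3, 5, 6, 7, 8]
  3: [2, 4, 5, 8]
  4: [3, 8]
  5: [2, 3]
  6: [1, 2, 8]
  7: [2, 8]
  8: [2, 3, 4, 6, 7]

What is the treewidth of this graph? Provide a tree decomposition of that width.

Each bag holds 3 vertices, so the decomposition has width 2, which upper-bounds the treewidth. For the lower bound, the 3 vertices {2, 3, 8} are pairwise adjacent, and any tree decomposition puts a clique entirely inside one bag — forcing width ≥ 2. Therefore the treewidth is 2.

Treewidth 2.
One optimal decomposition is:
Bags: B1 = {2, 6, 8}  B2 = {2, 3, 8}  B3 = {2, 3, 5}  B4 = {1, 2, 6}  B5 = {3, 4, 8}  B6 = {2, 7, 8}
Tree: B1–B2, B2–B3, B1–B4, B2–B5, B2–B6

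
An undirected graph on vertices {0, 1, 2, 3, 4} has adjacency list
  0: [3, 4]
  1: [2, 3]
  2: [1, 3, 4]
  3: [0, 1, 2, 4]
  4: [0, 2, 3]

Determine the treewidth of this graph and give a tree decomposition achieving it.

Treewidth 2.
One such decomposition:
Bags: B1 = {0, 3, 4}  B2 = {2, 3, 4}  B3 = {1, 2, 3}
Tree: B1–B2, B2–B3

The largest bag has 3 vertices, giving width 2; this decomposition certifies tw(G) ≤ 2. On the other hand G contains the 3-clique {0, 3, 4}. A clique must lie in a single bag of any decomposition, so no decomposition can have width below 2. Therefore the treewidth is 2.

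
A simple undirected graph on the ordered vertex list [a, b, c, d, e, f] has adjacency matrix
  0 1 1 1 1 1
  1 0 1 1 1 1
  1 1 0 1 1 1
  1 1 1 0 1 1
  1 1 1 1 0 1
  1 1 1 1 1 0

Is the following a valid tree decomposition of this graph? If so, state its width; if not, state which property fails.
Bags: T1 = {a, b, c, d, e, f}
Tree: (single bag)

Checking the three conditions: (i) the bags cover all of {a, b, c, d, e, f}; (ii) for each edge, some bag contains both endpoints; (iii) the bags containing any fixed vertex form a subtree. All hold, so the decomposition is valid with width 6 − 1 = 5.

Yes; width 5.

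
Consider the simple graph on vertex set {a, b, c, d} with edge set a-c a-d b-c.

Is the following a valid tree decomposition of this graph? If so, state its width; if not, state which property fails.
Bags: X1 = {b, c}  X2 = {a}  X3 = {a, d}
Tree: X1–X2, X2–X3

A tree decomposition must satisfy three properties: every vertex lies in some bag; for every edge, both endpoints lie together in some bag; and for every vertex, the bags containing it form a connected subtree. Here edge (c,a) lies in no bag, so the decomposition is invalid.

No — edge (c,a) lies in no bag.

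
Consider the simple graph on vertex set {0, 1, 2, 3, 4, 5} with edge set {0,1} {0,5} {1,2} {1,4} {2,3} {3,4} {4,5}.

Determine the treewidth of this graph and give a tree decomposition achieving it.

Treewidth 2.
One such decomposition:
Bags: B1 = {2, 3, 4}  B2 = {1, 2, 4}  B3 = {1, 4, 5}  B4 = {0, 1, 5}
Tree: B1–B2, B2–B3, B3–B4

Every bag has size at most 3, so the width is 3 − 1 = 2 and tw(G) ≤ 2. For the lower bound, G contains the cycle 3–2–1–4–3, so G is not a forest; only forests have treewidth ≤ 1, hence tw(G) ≥ 2. Hence tw(G) = 2 exactly.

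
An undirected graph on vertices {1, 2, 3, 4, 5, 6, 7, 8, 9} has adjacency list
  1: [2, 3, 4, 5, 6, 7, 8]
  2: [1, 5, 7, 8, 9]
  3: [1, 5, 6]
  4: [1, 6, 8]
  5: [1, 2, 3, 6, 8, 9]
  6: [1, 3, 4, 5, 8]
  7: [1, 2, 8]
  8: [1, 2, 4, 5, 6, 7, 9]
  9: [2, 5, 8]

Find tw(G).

A width-3 tree decomposition is:
Bags: B1 = {1, 4, 6, 8}  B2 = {1, 5, 6, 8}  B3 = {1, 2, 5, 8}  B4 = {2, 5, 8, 9}  B5 = {1, 3, 5, 6}  B6 = {1, 2, 7, 8}
Tree: B1–B2, B2–B3, B3–B4, B2–B5, B3–B6
Every bag has size at most 4, so the width is 4 − 1 = 3 and tw(G) ≤ 3. On the other hand G contains the 4-clique {1, 2, 5, 8}. A clique must lie in a single bag of any decomposition, so no decomposition can have width below 3. The upper and lower bounds meet at 3, so that is the treewidth.

3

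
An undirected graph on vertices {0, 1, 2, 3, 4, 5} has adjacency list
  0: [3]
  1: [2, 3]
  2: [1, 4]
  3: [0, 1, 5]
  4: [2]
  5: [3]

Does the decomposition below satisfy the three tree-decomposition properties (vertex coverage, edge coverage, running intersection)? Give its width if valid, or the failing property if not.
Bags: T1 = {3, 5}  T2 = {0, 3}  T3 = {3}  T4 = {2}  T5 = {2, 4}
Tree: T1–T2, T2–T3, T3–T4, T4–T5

No — vertex 1 appears in no bag.

A tree decomposition must satisfy three properties: every vertex lies in some bag; for every edge, both endpoints lie together in some bag; and for every vertex, the bags containing it form a connected subtree. Here vertex 1 appears in no bag, so the decomposition is invalid.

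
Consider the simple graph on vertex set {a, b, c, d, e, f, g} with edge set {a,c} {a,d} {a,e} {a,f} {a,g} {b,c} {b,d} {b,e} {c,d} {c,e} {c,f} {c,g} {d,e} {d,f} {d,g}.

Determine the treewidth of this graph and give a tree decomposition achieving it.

Treewidth 3.
One such decomposition:
Bags: B1 = {a, c, d, e}  B2 = {a, c, d, g}  B3 = {a, c, d, f}  B4 = {b, c, d, e}
Tree: B1–B2, B2–B3, B1–B4

The largest bag has 4 vertices, giving width 3; this decomposition certifies tw(G) ≤ 3. Conversely, {a, c, d, g} is a clique of size 4, and the vertices of any clique must share a bag in every tree decomposition; so some bag has ≥ 4 vertices and tw(G) ≥ 3. Combining the bounds, tw(G) = 3.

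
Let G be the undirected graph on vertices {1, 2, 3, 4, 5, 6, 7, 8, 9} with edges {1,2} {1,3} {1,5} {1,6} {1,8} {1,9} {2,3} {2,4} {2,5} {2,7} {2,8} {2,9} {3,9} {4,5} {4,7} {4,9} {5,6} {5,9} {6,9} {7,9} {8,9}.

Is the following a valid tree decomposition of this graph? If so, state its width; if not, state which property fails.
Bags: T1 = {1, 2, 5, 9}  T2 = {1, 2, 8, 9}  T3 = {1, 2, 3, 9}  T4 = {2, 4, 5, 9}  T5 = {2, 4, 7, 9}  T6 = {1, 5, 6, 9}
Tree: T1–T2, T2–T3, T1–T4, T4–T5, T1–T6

Checking the three conditions: (i) the bags cover all of {1, 2, 3, 4, 5, 6, 7, 8, 9}; (ii) for each edge, some bag contains both endpoints; (iii) the bags containing any fixed vertex form a subtree. All hold, so the decomposition is valid with width 4 − 1 = 3.

Yes; width 3.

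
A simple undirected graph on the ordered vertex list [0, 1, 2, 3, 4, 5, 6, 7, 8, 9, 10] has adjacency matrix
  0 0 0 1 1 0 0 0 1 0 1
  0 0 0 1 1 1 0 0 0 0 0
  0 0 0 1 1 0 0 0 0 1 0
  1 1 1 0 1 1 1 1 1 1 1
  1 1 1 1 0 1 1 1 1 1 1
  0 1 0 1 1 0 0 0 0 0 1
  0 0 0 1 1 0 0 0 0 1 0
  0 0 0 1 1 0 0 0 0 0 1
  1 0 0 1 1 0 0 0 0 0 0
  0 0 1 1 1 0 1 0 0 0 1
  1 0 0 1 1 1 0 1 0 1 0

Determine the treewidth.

3

A width-3 tree decomposition is:
Bags: B1 = {0, 3, 4, 10}  B2 = {3, 4, 5, 10}  B3 = {3, 4, 7, 10}  B4 = {3, 4, 9, 10}  B5 = {2, 3, 4, 9}  B6 = {1, 3, 4, 5}  B7 = {0, 3, 4, 8}  B8 = {3, 4, 6, 9}
Tree: B1–B2, B2–B3, B1–B4, B4–B5, B2–B6, B1–B7, B5–B8
Each bag holds 4 vertices, so the decomposition has width 3, which upper-bounds the treewidth. On the other hand G contains the 4-clique {1, 3, 4, 5}. A clique must lie in a single bag of any decomposition, so no decomposition can have width below 3. The upper and lower bounds meet at 3, so that is the treewidth.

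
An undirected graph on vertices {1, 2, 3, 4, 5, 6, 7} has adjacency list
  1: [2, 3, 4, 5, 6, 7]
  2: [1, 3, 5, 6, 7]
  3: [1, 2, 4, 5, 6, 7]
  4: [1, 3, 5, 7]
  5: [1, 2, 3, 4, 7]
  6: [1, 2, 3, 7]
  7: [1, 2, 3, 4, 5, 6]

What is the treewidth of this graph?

4

A width-4 tree decomposition is:
Bags: B1 = {1, 2, 3, 5, 7}  B2 = {1, 3, 4, 5, 7}  B3 = {1, 2, 3, 6, 7}
Tree: B1–B2, B1–B3
The largest bag has 5 vertices, giving width 4; this decomposition certifies tw(G) ≤ 4. Conversely, {1, 2, 3, 5, 7} is a clique of size 5, and the vertices of any clique must share a bag in every tree decomposition; so some bag has ≥ 5 vertices and tw(G) ≥ 4. Therefore the treewidth is 4.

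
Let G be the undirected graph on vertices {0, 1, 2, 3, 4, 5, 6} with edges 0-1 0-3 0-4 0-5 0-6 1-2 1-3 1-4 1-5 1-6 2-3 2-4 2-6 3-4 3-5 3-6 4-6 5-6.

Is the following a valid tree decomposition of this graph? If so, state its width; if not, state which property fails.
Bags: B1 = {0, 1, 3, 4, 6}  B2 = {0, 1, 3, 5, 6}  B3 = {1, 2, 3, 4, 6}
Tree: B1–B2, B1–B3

Checking the three conditions: (i) the bags cover all of {0, 1, 2, 3, 4, 5, 6}; (ii) for each edge, some bag contains both endpoints; (iii) the bags containing any fixed vertex form a subtree. All hold, so the decomposition is valid with width 5 − 1 = 4.

Yes; width 4.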